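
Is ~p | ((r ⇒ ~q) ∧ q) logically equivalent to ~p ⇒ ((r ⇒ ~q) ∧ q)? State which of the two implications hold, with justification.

(→) This fails. Under q = F, p = F, r = F, the left side is true but the right side is false.

(←) This fails. Under q = F, p = T, r = F, the left side is false but the right side is true.

Both directions fail.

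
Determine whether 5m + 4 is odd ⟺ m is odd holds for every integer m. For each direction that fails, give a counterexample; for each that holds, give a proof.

Equivalent; both directions hold.

(→) Suppose 5m + 4 is odd. Since 5 is odd, 5m and m have the same parity, so 5m + 4 ≡ m + 4 (mod 2). As 4 is even, 5m + 4 is odd exactly when m is odd. Thus m is odd.

(←) Conversely, suppose m is odd; write m = 2j + 1. Then 5m + 4 = 5·(2j + 1) + 4 = 2·5j + 9, which is odd.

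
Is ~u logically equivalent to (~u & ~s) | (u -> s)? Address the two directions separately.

Not equivalent: only (⇒) holds.

(⇒) Assume the antecedent. If s is true, (~u & ~s) | (u -> s) reduces to true regardless of the other variables. If s is false, the antecedent forces (s = F, u = F), and (~u & ~s) | (u -> s) holds there. Either way (~u & ~s) | (u -> s) holds.

(⇐) This fails. Under s = T, u = T, the left side is false but the right side is true.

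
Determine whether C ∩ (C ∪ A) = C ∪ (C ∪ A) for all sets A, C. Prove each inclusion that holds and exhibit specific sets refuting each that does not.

Reverse inclusion. This inclusion fails. Take A = {1}, C = ∅; then 1 ∈ C ∪ (C ∪ A) but 1 ∉ C ∩ (C ∪ A).

Forward inclusion. Let x ∈ C ∩ (C ∪ A). Then either x ∈ C and x ∉ A; or x ∈ A ∩ C. In each case x ∈ C ∪ (C ∪ A), so C ∩ (C ∪ A) ⊆ C ∪ (C ∪ A).

Only the forward inclusion holds.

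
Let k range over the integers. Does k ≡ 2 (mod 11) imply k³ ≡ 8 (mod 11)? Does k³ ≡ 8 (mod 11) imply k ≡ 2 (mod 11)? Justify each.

(⟸) Suppose k³ ≡ 8 (mod 11). The only residue r in {0, …, 10} with r³ ≡ 8 (mod 11) is r = 2, so k ≡ 2 (mod 11).

(⟹) Suppose k ≡ 2 (mod 11). Write k = 11j + 2. Then (11j + 2)³ = 1331j³ + 726j² + 132j + 8 = 11(121j³ + 66j² + 12j) + 8, so k³ ≡ 8 (mod 11).

Both implications hold.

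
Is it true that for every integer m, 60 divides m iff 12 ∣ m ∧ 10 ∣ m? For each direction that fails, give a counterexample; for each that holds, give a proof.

Both directions hold; the statement is true.

Forward direction. If 60 ∣ m, write m = 60q. Since 60 = 5·12, m = 12·(5q), so 12 ∣ m; and since 60 = 6·10, m = 10·(6q), so 10 ∣ m.

Converse. Suppose 12 ∣ m and 10 ∣ m. Any common multiple of 12 and 10 is a multiple of their lcm; here lcm(12, 10) = 12·10/gcd(12, 10) = 120/2 = 60, so 60 ∣ m.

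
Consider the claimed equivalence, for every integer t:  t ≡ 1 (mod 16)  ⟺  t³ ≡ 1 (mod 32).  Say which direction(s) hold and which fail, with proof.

(⟸) The residues r modulo 32 with r³ ≡ 1 (mod 32) are exactly {1}, and each is ≡ 1 (mod 16).

(⟹) This fails: take t = 17. Then 17 ≡ 1 (mod 16), but 17³ = 4913 ≡ 17 (mod 32), not 1.

Only the converse holds.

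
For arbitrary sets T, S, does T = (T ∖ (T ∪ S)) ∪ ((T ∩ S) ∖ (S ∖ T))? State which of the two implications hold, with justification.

Forward inclusion. This inclusion fails. Take T = {1}, S = ∅; then 1 ∈ T but 1 ∉ (T ∖ (T ∪ S)) ∪ ((T ∩ S) ∖ (S ∖ T)).

Reverse inclusion. Let x ∈ (T ∖ (T ∪ S)) ∪ ((T ∩ S) ∖ (S ∖ T)). Then x ∈ T ∩ S, from which x ∈ T.

Only the reverse inclusion holds.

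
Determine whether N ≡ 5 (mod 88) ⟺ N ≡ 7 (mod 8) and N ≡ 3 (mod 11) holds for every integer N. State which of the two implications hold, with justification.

(→) This fails: N = 5 gives 5 ≡ 5 (mod 88) but 5 ≡ 5 (mod 8), so the conjunction on the right does not hold.

(←) This fails: N = 47 satisfies both congruences on the right (47 ≡ 7 mod 8 and 47 ≡ 3 mod 11) yet 47 ≡ 47 (mod 88), not 5.

(⇒) fails and (⇐) fails.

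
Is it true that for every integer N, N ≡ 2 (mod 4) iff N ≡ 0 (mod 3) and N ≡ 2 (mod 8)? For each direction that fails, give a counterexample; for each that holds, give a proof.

(⇒) fails; (⇐) holds.

[⇒] This fails: N = 2 gives 2 ≡ 2 (mod 4) but 2 ≡ 2 (mod 3), so the conjunction on the right does not hold.

[⇐] Conversely, if N ≡ 0 (mod 3) and N ≡ 2 (mod 8), then by the Chinese remainder theorem N ≡ 18 (mod 24). Since 18 ≡ 2 (mod 4) and 4 ∣ 24, we get N ≡ 2 (mod 4).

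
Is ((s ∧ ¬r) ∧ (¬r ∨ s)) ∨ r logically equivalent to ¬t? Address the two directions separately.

(⇒) This fails. Under r = T, t = T, s = F, the left side is true but the right side is false.

(⇐) This fails. Under r = F, t = F, s = F, the left side is false but the right side is true.

Neither implication holds.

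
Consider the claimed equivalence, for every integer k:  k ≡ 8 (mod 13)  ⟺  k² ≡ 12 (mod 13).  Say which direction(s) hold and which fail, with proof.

Only the forward direction holds.

Forward direction. Suppose k ≡ 8 (mod 13). Write k = 13j + 8. Then (13j + 8)² = 169j² + 208j + 64 = 13(13j² + 16j + 4) + 12, so k² ≡ 12 (mod 13).

Converse. This fails: take k = 5. Then 5² = 25 ≡ 12 (mod 13), yet 5 ≡ 5 (mod 13), not 8.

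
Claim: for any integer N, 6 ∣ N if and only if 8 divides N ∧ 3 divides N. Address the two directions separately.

Only the converse holds.

(→) This fails: take N = 6. Certainly 6 ∣ 6, but 8 ∤ 6.

(←) Suppose 8 ∣ N and 3 ∣ N. Any common multiple of 8 and 3 is a multiple of their lcm; here gcd(8, 3) = 1, so lcm(8, 3) = 8·3 = 24, so 24 ∣ N. Since 6 ∣ 24, it follows that 6 ∣ N.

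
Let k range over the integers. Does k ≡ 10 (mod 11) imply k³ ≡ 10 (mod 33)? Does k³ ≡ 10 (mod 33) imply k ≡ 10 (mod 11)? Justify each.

Not equivalent: only (⇐) holds.

(⇒) This fails: take k = 21. Then 21 ≡ 10 (mod 11), but 21³ = 9261 ≡ 21 (mod 33), not 10.

(⇐) Conversely, the residues r modulo 33 with r³ ≡ 10 (mod 33) are exactly {10}, and each is ≡ 10 (mod 11).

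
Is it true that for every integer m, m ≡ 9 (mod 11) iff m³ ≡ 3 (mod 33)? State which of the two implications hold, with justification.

Only the converse holds.

Converse. The residues r modulo 33 with r³ ≡ 3 (mod 33) are exactly {9}, and each is ≡ 9 (mod 11).

Forward direction. This fails: take m = 20. Then 20 ≡ 9 (mod 11), but 20³ = 8000 ≡ 14 (mod 33), not 3.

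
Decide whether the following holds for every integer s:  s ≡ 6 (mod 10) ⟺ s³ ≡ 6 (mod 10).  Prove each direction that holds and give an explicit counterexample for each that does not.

Equivalent; both directions hold.

[⇒] Suppose s ≡ 6 (mod 10). Write s = 10j + 6. Then (10j + 6)³ = 1000j³ + 1800j² + 1080j + 216 = 10(100j³ + 180j² + 108j + 21) + 6, so s³ ≡ 6 (mod 10).

[⇐] Conversely, suppose s³ ≡ 6 (mod 10). The only residue r in {0, …, 9} with r³ ≡ 6 (mod 10) is r = 6, so s ≡ 6 (mod 10).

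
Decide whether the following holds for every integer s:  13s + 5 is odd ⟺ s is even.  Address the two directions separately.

Both implications hold.

(⟹) Suppose 13s + 5 is odd. Since 13 is odd, 13s and s have the same parity, so 13s + 5 ≡ s + 5 (mod 2). As 5 is odd, 13s + 5 is odd exactly when s is even. Thus s is even.

(⟸) Conversely, suppose s is even; write s = 2j. Then 13s + 5 = 13·(2j) + 5 = 2·13j + 5, which is odd.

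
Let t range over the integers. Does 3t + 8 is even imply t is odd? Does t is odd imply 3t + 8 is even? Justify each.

Neither direction holds.

Forward direction. This fails: t = 0 gives 3t + 8 = 8, which is even, but 0 is even, not odd.

Converse. This also fails: t = 5 is odd, but 3t + 8 = 23 is odd, not even.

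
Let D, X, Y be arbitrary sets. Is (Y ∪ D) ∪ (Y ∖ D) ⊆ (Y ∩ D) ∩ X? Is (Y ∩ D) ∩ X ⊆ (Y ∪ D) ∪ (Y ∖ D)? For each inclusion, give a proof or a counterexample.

(⊆) fails; (⊇) holds.

(⟸) Let x ∈ (Y ∩ D) ∩ X. Then x ∈ D ∩ X ∩ Y, from which x ∈ (Y ∪ D) ∪ (Y ∖ D).

(⟹) This inclusion fails. Take D = {1}, X = ∅, Y = ∅; then 1 ∈ (Y ∪ D) ∪ (Y ∖ D) but 1 ∉ (Y ∩ D) ∩ X.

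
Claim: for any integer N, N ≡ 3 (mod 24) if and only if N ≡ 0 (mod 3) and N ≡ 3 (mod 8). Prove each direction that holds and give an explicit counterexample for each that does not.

(⟹) Suppose N ≡ 3 (mod 24); write N = 24j + 3. Since 3 ∣ 24, reducing mod 3 gives N ≡ 3 ≡ 0 (mod 3); since 8 ∣ 24, reducing mod 8 gives N ≡ 3 (mod 8).

(⟸) Conversely, if N ≡ 0 (mod 3) and N ≡ 3 (mod 8), then by the Chinese remainder theorem N ≡ 3 (mod 24). This is exactly N ≡ 3 (mod 24).

The biconditional holds.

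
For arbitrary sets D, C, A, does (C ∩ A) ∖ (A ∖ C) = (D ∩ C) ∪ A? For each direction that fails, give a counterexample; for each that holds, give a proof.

(⟹) Let x ∈ (C ∩ A) ∖ (A ∖ C). Then either x ∈ C ∩ A and x ∉ D; or x ∈ D ∩ C ∩ A. In each case x ∈ (D ∩ C) ∪ A, so (C ∩ A) ∖ (A ∖ C) ⊆ (D ∩ C) ∪ A.

(⟸) This inclusion fails. Take D = {1}, C = {1}, A = ∅; then 1 ∈ (D ∩ C) ∪ A but 1 ∉ (C ∩ A) ∖ (A ∖ C).

The sets are not equal: only the forward inclusion holds.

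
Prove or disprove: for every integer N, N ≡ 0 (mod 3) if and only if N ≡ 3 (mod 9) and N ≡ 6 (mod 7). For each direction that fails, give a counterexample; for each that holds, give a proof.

Not equivalent: only (⇐) holds.

Converse. If N ≡ 3 (mod 9) and N ≡ 6 (mod 7), then by the Chinese remainder theorem N ≡ 48 (mod 63). Since 48 ≡ 0 (mod 3) and 3 ∣ 63, we get N ≡ 0 (mod 3).

Forward direction. This fails: N = 0 gives 0 ≡ 0 (mod 3) but 0 ≡ 0 (mod 9), so the conjunction on the right does not hold.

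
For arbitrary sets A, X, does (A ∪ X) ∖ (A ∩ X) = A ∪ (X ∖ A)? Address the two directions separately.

(⟹) Let x ∈ (A ∪ X) ∖ (A ∩ X). Then either x ∈ A and x ∉ X; or x ∈ X and x ∉ A. In each case x ∈ A ∪ (X ∖ A), so (A ∪ X) ∖ (A ∩ X) ⊆ A ∪ (X ∖ A).

(⟸) This inclusion fails. Take A = {1}, X = {1}; then 1 ∈ A ∪ (X ∖ A) but 1 ∉ (A ∪ X) ∖ (A ∩ X).

The sets are not equal: only the forward inclusion holds.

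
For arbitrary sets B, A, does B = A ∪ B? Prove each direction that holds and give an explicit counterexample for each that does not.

Forward inclusion. Let x ∈ B. Then either x ∈ B and x ∉ A; or x ∈ B ∩ A. In each case x ∈ A ∪ B, so B ⊆ A ∪ B.

Reverse inclusion. This inclusion fails. Take B = ∅, A = {1}; then 1 ∈ A ∪ B but 1 ∉ B.

The sets are not equal: only the forward inclusion holds.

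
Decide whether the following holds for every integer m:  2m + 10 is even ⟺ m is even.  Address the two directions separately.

(⇒) fails; (⇐) holds.

[⇒] This fails: take m = 5. Then 2m + 10 = 20, which is even, yet m = 5 is odd, not even.

[⇐] Suppose m is even. Since 2 is even, 2m is even for every m, so 2m + 10 has the same parity as 10, which is even. Hence 2m + 10 is even.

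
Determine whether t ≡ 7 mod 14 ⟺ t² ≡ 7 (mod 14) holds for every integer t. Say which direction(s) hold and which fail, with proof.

Both directions hold; the statement is true.

(→) Suppose t ≡ 7 mod 14. Write t = 14j + 7. Then (14j + 7)² = 196j² + 196j + 49 = 14(14j² + 14j + 3) + 7, so t² ≡ 7 (mod 14).

(←) Conversely, suppose t² ≡ 7 (mod 14). The only residue r in {0, …, 13} with r² ≡ 7 (mod 14) is r = 7, so t ≡ 7 (mod 14).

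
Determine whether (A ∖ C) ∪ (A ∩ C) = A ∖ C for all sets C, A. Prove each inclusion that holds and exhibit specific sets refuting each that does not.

(⊆) fails; (⊇) holds.

Reverse inclusion. Let x ∈ A ∖ C. Then x ∈ A and x ∉ C, from which x ∈ (A ∖ C) ∪ (A ∩ C).

Forward inclusion. This inclusion fails. Take C = {1}, A = {1}; then 1 ∈ (A ∖ C) ∪ (A ∩ C) but 1 ∉ A ∖ C.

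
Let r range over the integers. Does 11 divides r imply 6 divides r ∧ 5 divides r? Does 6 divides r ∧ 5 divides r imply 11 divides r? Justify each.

Forward direction. This fails: take r = 11. Certainly 11 ∣ 11, but 6 ∤ 11.

Converse. This fails: take r = 30. Both 6 ∣ 30 and 5 ∣ 30, yet 30 is not a multiple of 11 (since 30 = 2·11 + 8), so 11 ∤ 30.

Neither implication holds.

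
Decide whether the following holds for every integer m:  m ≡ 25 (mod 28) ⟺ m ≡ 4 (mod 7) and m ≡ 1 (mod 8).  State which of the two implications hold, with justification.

Not equivalent: only (⇐) holds.

[⇒] This fails: m = 53 gives 53 ≡ 25 (mod 28) but 53 ≡ 5 (mod 8), so the conjunction on the right does not hold.

[⇐] Conversely, if m ≡ 4 (mod 7) and m ≡ 1 (mod 8), then by the Chinese remainder theorem m ≡ 25 (mod 56). Since 25 ≡ 25 (mod 28) and 28 ∣ 56, we get m ≡ 25 (mod 28).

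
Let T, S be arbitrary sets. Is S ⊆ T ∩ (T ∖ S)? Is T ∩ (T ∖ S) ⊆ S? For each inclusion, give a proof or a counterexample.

Forward inclusion. This inclusion fails. Take T = ∅, S = {1}; then 1 ∈ S but 1 ∉ T ∩ (T ∖ S).

Reverse inclusion. This inclusion fails. Take T = {1}, S = ∅; then 1 ∈ T ∩ (T ∖ S) but 1 ∉ S.

(⊆) fails and (⊇) fails.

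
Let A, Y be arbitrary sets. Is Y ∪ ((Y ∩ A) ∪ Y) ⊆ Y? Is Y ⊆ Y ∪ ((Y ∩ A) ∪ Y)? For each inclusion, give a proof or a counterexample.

Both inclusions hold; the sets are equal.

(⟹) Let x ∈ Y ∪ ((Y ∩ A) ∪ Y). Then either x ∈ Y and x ∉ A; or x ∈ A ∩ Y. In each case x ∈ Y, so Y ∪ ((Y ∩ A) ∪ Y) ⊆ Y.

(⟸) Let x ∈ Y. Then either x ∈ Y and x ∉ A; or x ∈ A ∩ Y. In each case x ∈ Y ∪ ((Y ∩ A) ∪ Y), so Y ⊆ Y ∪ ((Y ∩ A) ∪ Y).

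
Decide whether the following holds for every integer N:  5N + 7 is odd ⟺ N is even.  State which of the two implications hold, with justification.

Equivalent; both directions hold.

[⇐] Suppose N is even; write N = 2j. Then 5N + 7 = 5·(2j) + 7 = 2·5j + 7, which is odd.

[⇒] Suppose 5N + 7 is odd. Since 5 is odd, 5N and N have the same parity, so 5N + 7 ≡ N + 7 (mod 2). As 7 is odd, 5N + 7 is odd exactly when N is even. Thus N is even.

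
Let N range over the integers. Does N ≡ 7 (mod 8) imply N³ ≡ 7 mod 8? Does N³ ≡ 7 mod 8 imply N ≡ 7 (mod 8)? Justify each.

Forward direction. Suppose N ≡ 7 (mod 8). Write N = 8j + 7. Then (8j + 7)³ = 512j³ + 1344j² + 1176j + 343 = 8(64j³ + 168j² + 147j + 42) + 7, so N³ ≡ 7 (mod 8).

Converse. Suppose N³ ≡ 7 (mod 8). The only residue r in {0, …, 7} with r³ ≡ 7 (mod 8) is r = 7, so N ≡ 7 (mod 8).

Both directions hold; the statement is true.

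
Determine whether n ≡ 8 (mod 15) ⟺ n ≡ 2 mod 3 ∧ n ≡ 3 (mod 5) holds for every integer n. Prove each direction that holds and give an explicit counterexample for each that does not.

Both implications hold.

(⟹) Suppose n ≡ 8 (mod 15); write n = 15j + 8. Since 3 ∣ 15, reducing mod 3 gives n ≡ 8 ≡ 2 (mod 3); since 5 ∣ 15, reducing mod 5 gives n ≡ 8 ≡ 3 (mod 5).

(⟸) Conversely, if n ≡ 2 (mod 3) and n ≡ 3 (mod 5), then by the Chinese remainder theorem n ≡ 8 (mod 15). This is exactly n ≡ 8 (mod 15).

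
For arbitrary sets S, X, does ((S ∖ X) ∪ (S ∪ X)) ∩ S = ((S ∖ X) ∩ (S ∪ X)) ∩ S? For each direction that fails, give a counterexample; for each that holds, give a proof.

The sets are not equal: only the reverse inclusion holds.

Forward inclusion. This inclusion fails. Take S = {1}, X = {1}; then 1 ∈ ((S ∖ X) ∪ (S ∪ X)) ∩ S but 1 ∉ ((S ∖ X) ∩ (S ∪ X)) ∩ S.

Reverse inclusion. Let x ∈ ((S ∖ X) ∩ (S ∪ X)) ∩ S. Then x ∈ S and x ∉ X, from which x ∈ ((S ∖ X) ∪ (S ∪ X)) ∩ S.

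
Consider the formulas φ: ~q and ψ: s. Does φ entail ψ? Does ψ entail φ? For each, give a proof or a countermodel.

Neither implication holds.

(⇒) This fails. Under q = F, s = F, the left side is true but the right side is false.

(⇐) This fails. Under q = T, s = T, the left side is false but the right side is true.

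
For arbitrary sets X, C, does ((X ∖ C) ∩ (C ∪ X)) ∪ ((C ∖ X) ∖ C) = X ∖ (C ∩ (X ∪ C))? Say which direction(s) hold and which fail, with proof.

Forward inclusion. Let x ∈ ((X ∖ C) ∩ (C ∪ X)) ∪ ((C ∖ X) ∖ C). Then x ∈ X and x ∉ C, from which x ∈ X ∖ (C ∩ (X ∪ C)).

Reverse inclusion. Let x ∈ X ∖ (C ∩ (X ∪ C)). Then x ∈ X and x ∉ C, from which x ∈ ((X ∖ C) ∩ (C ∪ X)) ∪ ((C ∖ X) ∖ C).

The two sets are equal.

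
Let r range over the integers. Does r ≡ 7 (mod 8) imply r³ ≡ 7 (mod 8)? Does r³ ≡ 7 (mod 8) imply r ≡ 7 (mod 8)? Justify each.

Both directions hold.

Forward direction. Suppose r ≡ 7 (mod 8). Write r = 8j + 7. Then (8j + 7)³ = 512j³ + 1344j² + 1176j + 343 = 8(64j³ + 168j² + 147j + 42) + 7, so r³ ≡ 7 (mod 8).

Converse. For the converse, argue contrapositively. If r ≢ 7 (mod 8), then r is congruent to one of 0, 1, 2, 3, 4, 5, 6 modulo 8, and these give r³ ≡ 0, 1, 0, 3, 0, 5, 0 respectively — never 7.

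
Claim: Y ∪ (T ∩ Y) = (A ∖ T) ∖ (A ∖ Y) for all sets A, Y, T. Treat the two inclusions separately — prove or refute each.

The sets are not equal: only the reverse inclusion holds.

Reverse inclusion. Let x ∈ (A ∖ T) ∖ (A ∖ Y). Then x ∈ A ∩ Y and x ∉ T, from which x ∈ Y ∪ (T ∩ Y).

Forward inclusion. This inclusion fails. Take A = ∅, Y = {1}, T = ∅; then 1 ∈ Y ∪ (T ∩ Y) but 1 ∉ (A ∖ T) ∖ (A ∖ Y).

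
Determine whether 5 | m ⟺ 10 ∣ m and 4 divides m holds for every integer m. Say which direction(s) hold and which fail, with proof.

Forward direction. This fails: take m = 5. Certainly 5 ∣ 5, but 10 ∤ 5.

Converse. Suppose 10 ∣ m and 4 ∣ m. Any common multiple of 10 and 4 is a multiple of their lcm; here lcm(10, 4) = 10·4/gcd(10, 4) = 40/2 = 20, so 20 ∣ m. Since 5 ∣ 20, it follows that 5 ∣ m.

The forward direction fails; the converse holds.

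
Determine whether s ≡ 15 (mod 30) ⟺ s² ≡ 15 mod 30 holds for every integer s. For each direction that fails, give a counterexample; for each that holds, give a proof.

Equivalent; both directions hold.

(⇒) Suppose s ≡ 15 (mod 30). Write s = 30j + 15. Then (30j + 15)² = 900j² + 900j + 225 = 30(30j² + 30j + 7) + 15, so s² ≡ 15 (mod 30).

(⇐) Conversely, suppose s² ≡ 15 (mod 30). The only residue r in {0, …, 29} with r² ≡ 15 (mod 30) is r = 15, so s ≡ 15 (mod 30).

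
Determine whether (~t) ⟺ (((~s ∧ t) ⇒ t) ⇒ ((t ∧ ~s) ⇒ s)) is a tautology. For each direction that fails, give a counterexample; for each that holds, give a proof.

(⇒) Assume the antecedent. If t is true, the antecedent cannot hold. If t is false, the consequent reduces to true regardless of the other variables. Either way the consequent holds.

(⇐) This fails. Under t = T, s = T, the left side is false but the right side is true.

Not equivalent: only (⇒) holds.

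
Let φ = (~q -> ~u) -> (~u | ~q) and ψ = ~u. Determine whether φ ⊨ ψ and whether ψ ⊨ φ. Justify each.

Only the reverse direction holds.

(⇒) This fails. Under q = F, u = T, the left side is true but the right side is false.

(⇐) Assume the antecedent. If q is true, the antecedent forces (q = T, u = F), and (~q -> ~u) -> (~u | ~q) holds there. If q is false, (~q -> ~u) -> (~u | ~q) reduces to true regardless of the other variables. Either way (~q -> ~u) -> (~u | ~q) holds.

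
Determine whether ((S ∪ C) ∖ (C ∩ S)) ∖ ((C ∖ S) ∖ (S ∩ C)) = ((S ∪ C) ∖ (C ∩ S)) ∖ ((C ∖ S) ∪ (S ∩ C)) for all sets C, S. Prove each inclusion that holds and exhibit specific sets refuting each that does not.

(⟹) Let x ∈ ((S ∪ C) ∖ (C ∩ S)) ∖ ((C ∖ S) ∖ (S ∩ C)). Then x ∈ S and x ∉ C, from which x ∈ ((S ∪ C) ∖ (C ∩ S)) ∖ ((C ∖ S) ∪ (S ∩ C)).

(⟸) Let x ∈ ((S ∪ C) ∖ (C ∩ S)) ∖ ((C ∖ S) ∪ (S ∩ C)). Then x ∈ S and x ∉ C, from which x ∈ ((S ∪ C) ∖ (C ∩ S)) ∖ ((C ∖ S) ∖ (S ∩ C)).

The two sets are equal.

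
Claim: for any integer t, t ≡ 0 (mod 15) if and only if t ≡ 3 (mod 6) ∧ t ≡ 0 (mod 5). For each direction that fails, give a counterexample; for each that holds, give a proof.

Not equivalent: only (⇐) holds.

(←) If t ≡ 3 (mod 6) and t ≡ 0 (mod 5), then by the Chinese remainder theorem t ≡ 15 (mod 30). Since 15 ≡ 0 (mod 15) and 15 ∣ 30, we get t ≡ 0 (mod 15).

(→) This fails: t = 0 gives 0 ≡ 0 (mod 15) but 0 ≡ 0 (mod 6), so the conjunction on the right does not hold.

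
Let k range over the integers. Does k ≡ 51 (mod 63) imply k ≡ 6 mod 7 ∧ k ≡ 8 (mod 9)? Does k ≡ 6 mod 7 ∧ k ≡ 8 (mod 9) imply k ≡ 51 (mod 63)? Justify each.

[⇒] This fails: k = 51 gives 51 ≡ 51 (mod 63) but 51 ≡ 2 (mod 7), so the conjunction on the right does not hold.

[⇐] This fails: k = 62 satisfies both congruences on the right (62 ≡ 6 mod 7 and 62 ≡ 8 mod 9) yet 62 ≡ 62 (mod 63), not 51.

Both directions fail.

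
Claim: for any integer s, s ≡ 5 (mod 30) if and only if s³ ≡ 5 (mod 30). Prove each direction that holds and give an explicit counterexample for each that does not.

Both implications hold.

(⟹) Suppose s ≡ 5 (mod 30). Write s = 30j + 5. Then (30j + 5)³ = 27000j³ + 13500j² + 2250j + 125 = 30(900j³ + 450j² + 75j + 4) + 5, so s³ ≡ 5 (mod 30).

(⟸) Conversely, suppose s³ ≡ 5 (mod 30). The only residue r in {0, …, 29} with r³ ≡ 5 (mod 30) is r = 5, so s ≡ 5 (mod 30).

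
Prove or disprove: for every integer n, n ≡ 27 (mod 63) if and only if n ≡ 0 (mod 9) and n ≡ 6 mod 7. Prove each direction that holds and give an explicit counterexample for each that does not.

(⇒) Suppose n ≡ 27 (mod 63); write n = 63j + 27. Since 9 ∣ 63, reducing mod 9 gives n ≡ 27 ≡ 0 (mod 9); since 7 ∣ 63, reducing mod 7 gives n ≡ 27 ≡ 6 (mod 7).

(⇐) Conversely, if n ≡ 0 (mod 9) and n ≡ 6 (mod 7), then by the Chinese remainder theorem n ≡ 27 (mod 63). This is exactly n ≡ 27 (mod 63).

Both directions hold.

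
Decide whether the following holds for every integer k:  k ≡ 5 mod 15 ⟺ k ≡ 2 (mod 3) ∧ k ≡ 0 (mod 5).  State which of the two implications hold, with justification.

Forward direction. Suppose k ≡ 5 (mod 15); write k = 15j + 5. Since 3 ∣ 15, reducing mod 3 gives k ≡ 5 ≡ 2 (mod 3); since 5 ∣ 15, reducing mod 5 gives k ≡ 5 ≡ 0 (mod 5).

Converse. If k ≡ 2 (mod 3) and k ≡ 0 (mod 5), then by the Chinese remainder theorem k ≡ 5 (mod 15). This is exactly k ≡ 5 (mod 15).

Both directions hold; the statement is true.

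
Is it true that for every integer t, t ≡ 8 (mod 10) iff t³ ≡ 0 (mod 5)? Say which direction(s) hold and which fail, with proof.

Neither direction holds.

Forward direction. This fails: take t = 8. Then 8 ≡ 8 (mod 10), but 8³ = 512 ≡ 2 (mod 5), not 0.

Converse. This fails: take t = 0. Then 0³ = 0 ≡ 0 (mod 5), yet 0 ≡ 0 (mod 10), not 8.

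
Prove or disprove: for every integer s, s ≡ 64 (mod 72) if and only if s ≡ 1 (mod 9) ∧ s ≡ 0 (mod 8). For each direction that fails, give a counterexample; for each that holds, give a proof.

Equivalent; both directions hold.

Converse. If s ≡ 1 (mod 9) and s ≡ 0 (mod 8), then by the Chinese remainder theorem s ≡ 64 (mod 72). This is exactly s ≡ 64 (mod 72).

Forward direction. Suppose s ≡ 64 (mod 72); write s = 72j + 64. Since 9 ∣ 72, reducing mod 9 gives s ≡ 64 ≡ 1 (mod 9); since 8 ∣ 72, reducing mod 8 gives s ≡ 64 ≡ 0 (mod 8).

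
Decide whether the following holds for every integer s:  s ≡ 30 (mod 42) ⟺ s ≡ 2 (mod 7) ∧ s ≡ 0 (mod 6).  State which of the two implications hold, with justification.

Equivalent; both directions hold.

Forward direction. Suppose s ≡ 30 (mod 42); write s = 42j + 30. Since 7 ∣ 42, reducing mod 7 gives s ≡ 30 ≡ 2 (mod 7); since 6 ∣ 42, reducing mod 6 gives s ≡ 30 ≡ 0 (mod 6).

Converse. If s ≡ 2 (mod 7) and s ≡ 0 (mod 6), then by the Chinese remainder theorem s ≡ 30 (mod 42). This is exactly s ≡ 30 (mod 42).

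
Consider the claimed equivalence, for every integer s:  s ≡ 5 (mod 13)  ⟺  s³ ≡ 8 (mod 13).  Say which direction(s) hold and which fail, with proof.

Forward direction. Suppose s ≡ 5 (mod 13). Write s = 13j + 5. Then (13j + 5)³ = 2197j³ + 2535j² + 975j + 125 = 13(169j³ + 195j² + 75j + 9) + 8, so s³ ≡ 8 (mod 13).

Converse. This fails: take s = 2. Then 2³ = 8 ≡ 8 (mod 13), yet 2 ≡ 2 (mod 13), not 5.

Not equivalent: only (⇒) holds.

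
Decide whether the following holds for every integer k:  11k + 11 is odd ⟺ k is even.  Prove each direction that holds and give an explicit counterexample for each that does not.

Both directions hold; the statement is true.

[⇐] Suppose k is even; write k = 2j. Then 11k + 11 = 11·(2j) + 11 = 2·11j + 11, which is odd.

[⇒] Suppose 11k + 11 is odd. Since 11 is odd, 11k and k have the same parity, so 11k + 11 ≡ k + 11 (mod 2). As 11 is odd, 11k + 11 is odd exactly when k is even. Thus k is even.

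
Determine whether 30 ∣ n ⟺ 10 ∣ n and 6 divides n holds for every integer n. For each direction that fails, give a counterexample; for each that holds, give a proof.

The biconditional holds.

(⟸) Suppose 10 ∣ n and 6 ∣ n. Any common multiple of 10 and 6 is a multiple of their lcm; here lcm(10, 6) = 10·6/gcd(10, 6) = 60/2 = 30, so 30 ∣ n.

(⟹) If 30 ∣ n, write n = 30q. Since 30 = 3·10, n = 10·(3q), so 10 ∣ n; and since 30 = 5·6, n = 6·(5q), so 6 ∣ n.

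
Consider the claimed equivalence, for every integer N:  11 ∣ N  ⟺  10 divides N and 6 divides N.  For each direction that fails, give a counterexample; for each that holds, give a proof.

[⇒] This fails: take N = 11. Certainly 11 ∣ 11, but 10 ∤ 11.

[⇐] This fails: take N = 30. Both 10 ∣ 30 and 6 ∣ 30, yet 30 is not a multiple of 11 (since 30 = 2·11 + 8), so 11 ∤ 30.

Neither direction holds.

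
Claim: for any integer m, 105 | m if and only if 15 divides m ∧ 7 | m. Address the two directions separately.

(⇒) If 105 ∣ m, write m = 105q. Since 105 = 7·15, m = 15·(7q), so 15 ∣ m; and since 105 = 15·7, m = 7·(15q), so 7 ∣ m.

(⇐) Suppose 15 ∣ m and 7 ∣ m. Any common multiple of 15 and 7 is a multiple of their lcm; here gcd(15, 7) = 1, so lcm(15, 7) = 15·7 = 105, so 105 ∣ m.

Both directions hold.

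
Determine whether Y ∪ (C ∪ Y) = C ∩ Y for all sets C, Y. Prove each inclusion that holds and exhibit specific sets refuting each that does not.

The sets are not equal: only the reverse inclusion holds.

(⟹) This inclusion fails. Take C = {1}, Y = ∅; then 1 ∈ Y ∪ (C ∪ Y) but 1 ∉ C ∩ Y.

(⟸) Let x ∈ C ∩ Y. Then x ∈ C ∩ Y, from which x ∈ Y ∪ (C ∪ Y).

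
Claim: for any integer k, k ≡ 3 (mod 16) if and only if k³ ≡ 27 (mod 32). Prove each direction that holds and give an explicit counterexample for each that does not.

(⟹) This fails: take k = 19. Then 19 ≡ 3 (mod 16), but 19³ = 6859 ≡ 11 (mod 32), not 27.

(⟸) Conversely, the residues r modulo 32 with r³ ≡ 27 (mod 32) are exactly {3}, and each is ≡ 3 (mod 16).

Only the converse holds.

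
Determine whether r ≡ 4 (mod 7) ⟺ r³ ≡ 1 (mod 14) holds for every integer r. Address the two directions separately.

(⇒) fails and (⇐) fails.

[⇒] This fails: take r = 4. Then 4 ≡ 4 (mod 7), but 4³ = 64 ≡ 8 (mod 14), not 1.

[⇐] This fails: take r = 1. Then 1³ = 1 ≡ 1 (mod 14), yet 1 ≡ 1 (mod 7), not 4.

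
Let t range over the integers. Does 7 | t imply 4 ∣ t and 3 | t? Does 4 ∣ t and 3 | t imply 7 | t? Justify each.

(⇒) fails and (⇐) fails.

[⇒] This fails: take t = 7. Certainly 7 ∣ 7, but 4 ∤ 7.

[⇐] This fails: take t = 12. Both 4 ∣ 12 and 3 ∣ 12, yet 12 is not a multiple of 7 (since 12 = 1·7 + 5), so 7 ∤ 12.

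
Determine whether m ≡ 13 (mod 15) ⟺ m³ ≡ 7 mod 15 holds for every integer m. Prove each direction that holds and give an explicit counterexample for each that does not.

Both directions hold; the statement is true.

(⇒) Suppose m ≡ 13 (mod 15). Write m = 15j + 13. Then (15j + 13)³ = 3375j³ + 8775j² + 7605j + 2197 = 15(225j³ + 585j² + 507j + 146) + 7, so m³ ≡ 7 (mod 15).

(⇐) Conversely, suppose m³ ≡ 7 (mod 15). The only residue r in {0, …, 14} with r³ ≡ 7 (mod 15) is r = 13, so m ≡ 13 (mod 15).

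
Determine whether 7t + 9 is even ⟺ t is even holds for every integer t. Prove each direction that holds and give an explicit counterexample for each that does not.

Forward direction. This fails: t = 7 gives 7t + 9 = 58, which is even, but 7 is odd, not even.

Converse. This also fails: t = 2 is even, but 7t + 9 = 23 is odd, not even.

(⇒) fails and (⇐) fails.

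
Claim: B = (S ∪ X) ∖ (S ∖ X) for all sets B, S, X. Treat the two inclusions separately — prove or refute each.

(⊆) This inclusion fails. Take B = {1}, S = ∅, X = ∅; then 1 ∈ B but 1 ∉ (S ∪ X) ∖ (S ∖ X).

(⊇) This inclusion fails. Take B = ∅, S = ∅, X = {1}; then 1 ∈ (S ∪ X) ∖ (S ∖ X) but 1 ∉ B.

(⊆) fails and (⊇) fails.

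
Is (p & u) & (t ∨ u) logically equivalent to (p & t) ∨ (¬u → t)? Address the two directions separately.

The forward direction holds; the converse fails.

(←) This fails. Under p = F, t = T, u = F, the left side is false but the right side is true.

(→) Assume the antecedent. If p is true, the antecedent forces (p = T, t = F, u = T) or (p = T, t = T, u = T), and (p & t) ∨ (¬u → t) holds there. If p is false, the antecedent cannot hold. Either way (p & t) ∨ (¬u → t) holds.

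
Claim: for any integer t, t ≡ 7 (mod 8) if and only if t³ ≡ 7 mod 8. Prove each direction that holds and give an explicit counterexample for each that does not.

Both directions hold; the statement is true.

[⇐] For the converse, argue contrapositively. If t ≢ 7 (mod 8), then t is congruent to one of 0, 1, 2, 3, 4, 5, 6 modulo 8, and these give t³ ≡ 0, 1, 0, 3, 0, 5, 0 respectively — never 7.

[⇒] Suppose t ≡ 7 (mod 8). Write t = 8j + 7. Then (8j + 7)³ = 512j³ + 1344j² + 1176j + 343 = 8(64j³ + 168j² + 147j + 42) + 7, so t³ ≡ 7 (mod 8).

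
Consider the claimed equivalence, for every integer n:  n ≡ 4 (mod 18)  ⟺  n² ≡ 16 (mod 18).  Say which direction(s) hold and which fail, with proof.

Forward direction. Suppose n ≡ 4 (mod 18). Write n = 18j + 4. Then (18j + 4)² = 324j² + 144j + 16 = 18(18j² + 8j) + 16, so n² ≡ 16 (mod 18).

Converse. This fails: take n = 14. Then 14² = 196 ≡ 16 (mod 18), yet 14 ≡ 14 (mod 18), not 4.

The forward direction holds; the converse fails.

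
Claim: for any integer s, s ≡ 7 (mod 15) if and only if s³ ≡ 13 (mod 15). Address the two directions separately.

Both directions hold.

(→) Suppose s ≡ 7 (mod 15). Write s = 15j + 7. Then (15j + 7)³ = 3375j³ + 4725j² + 2205j + 343 = 15(225j³ + 315j² + 147j + 22) + 13, so s³ ≡ 13 (mod 15).

(←) Conversely, suppose s³ ≡ 13 (mod 15). The only residue r in {0, …, 14} with r³ ≡ 13 (mod 15) is r = 7, so s ≡ 7 (mod 15).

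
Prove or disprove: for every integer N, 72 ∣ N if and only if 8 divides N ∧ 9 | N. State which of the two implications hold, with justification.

Both directions hold.

(⟹) If 72 ∣ N, write N = 72q. Since 72 = 9·8, N = 8·(9q), so 8 ∣ N; and since 72 = 8·9, N = 9·(8q), so 9 ∣ N.

(⟸) Suppose 8 ∣ N and 9 ∣ N. Any common multiple of 8 and 9 is a multiple of their lcm; here gcd(8, 9) = 1, so lcm(8, 9) = 8·9 = 72, so 72 ∣ N.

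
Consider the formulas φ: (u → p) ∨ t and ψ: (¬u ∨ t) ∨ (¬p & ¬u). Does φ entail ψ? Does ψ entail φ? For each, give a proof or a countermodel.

The forward direction fails; the converse holds.

Forward direction. This fails. Under p = T, u = T, t = F, the left side is true but the right side is false.

Converse. Assume the antecedent. If u is true, the antecedent forces (p = F, u = T, t = T) or (p = T, u = T, t = T), and (u → p) ∨ t holds there. If u is false, (u → p) ∨ t reduces to true regardless of the other variables. Either way (u → p) ∨ t holds.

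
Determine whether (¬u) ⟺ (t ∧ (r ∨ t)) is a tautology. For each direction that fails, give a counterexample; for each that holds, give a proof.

(→) This fails. Under t = F, r = F, u = F, the left side is true but the right side is false.

(←) This fails. Under t = T, r = F, u = T, the left side is false but the right side is true.

Both directions fail.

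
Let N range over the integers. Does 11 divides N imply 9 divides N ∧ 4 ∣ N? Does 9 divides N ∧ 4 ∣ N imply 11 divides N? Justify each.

(⇒) fails and (⇐) fails.

(⇒) This fails: take N = 11. Certainly 11 ∣ 11, but 9 ∤ 11.

(⇐) This fails: take N = 36. Both 9 ∣ 36 and 4 ∣ 36, yet 36 is not a multiple of 11 (since 36 = 3·11 + 3), so 11 ∤ 36.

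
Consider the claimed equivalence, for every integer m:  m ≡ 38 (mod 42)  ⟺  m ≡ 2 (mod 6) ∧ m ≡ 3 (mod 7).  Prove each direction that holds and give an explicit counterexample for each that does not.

(⇒) Suppose m ≡ 38 (mod 42); write m = 42j + 38. Since 6 ∣ 42, reducing mod 6 gives m ≡ 38 ≡ 2 (mod 6); since 7 ∣ 42, reducing mod 7 gives m ≡ 38 ≡ 3 (mod 7).

(⇐) Conversely, if m ≡ 2 (mod 6) and m ≡ 3 (mod 7), then by the Chinese remainder theorem m ≡ 38 (mod 42). This is exactly m ≡ 38 (mod 42).

Both implications hold.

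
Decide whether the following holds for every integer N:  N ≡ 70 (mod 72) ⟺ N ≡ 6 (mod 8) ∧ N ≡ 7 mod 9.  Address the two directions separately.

(←) If N ≡ 6 (mod 8) and N ≡ 7 (mod 9), then by the Chinese remainder theorem N ≡ 70 (mod 72). This is exactly N ≡ 70 (mod 72).

(→) Suppose N ≡ 70 (mod 72); write N = 72j + 70. Since 8 ∣ 72, reducing mod 8 gives N ≡ 70 ≡ 6 (mod 8); since 9 ∣ 72, reducing mod 9 gives N ≡ 70 ≡ 7 (mod 9).

Both directions hold; the statement is true.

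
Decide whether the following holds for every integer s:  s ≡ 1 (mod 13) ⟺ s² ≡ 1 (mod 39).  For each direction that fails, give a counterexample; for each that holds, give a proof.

Neither implication holds.

[⇒] This fails: take s = 27. Then 27 ≡ 1 (mod 13), but 27² = 729 ≡ 27 (mod 39), not 1.

[⇐] This fails: take s = 25. Then 25² = 625 ≡ 1 (mod 39), yet 25 ≡ 12 (mod 13), not 1.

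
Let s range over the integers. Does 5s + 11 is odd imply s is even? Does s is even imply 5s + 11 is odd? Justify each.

Both directions hold.

(⇒) Suppose 5s + 11 is odd. Since 5 is odd, 5s and s have the same parity, so 5s + 11 ≡ s + 11 (mod 2). As 11 is odd, 5s + 11 is odd exactly when s is even. Thus s is even.

(⇐) Conversely, suppose s is even; write s = 2j. Then 5s + 11 = 5·(2j) + 11 = 2·5j + 11, which is odd.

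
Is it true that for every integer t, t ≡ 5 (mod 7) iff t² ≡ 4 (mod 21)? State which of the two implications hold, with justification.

Both directions fail.

(⇒) This fails: take t = 12. Then 12 ≡ 5 (mod 7), but 12² = 144 ≡ 18 (mod 21), not 4.

(⇐) This fails: take t = 2. Then 2² = 4 ≡ 4 (mod 21), yet 2 ≡ 2 (mod 7), not 5.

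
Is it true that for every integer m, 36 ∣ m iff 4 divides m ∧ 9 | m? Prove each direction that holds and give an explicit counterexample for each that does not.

(⟹) If 36 ∣ m, write m = 36q. Since 36 = 9·4, m = 4·(9q), so 4 ∣ m; and since 36 = 4·9, m = 9·(4q), so 9 ∣ m.

(⟸) Suppose 4 ∣ m and 9 ∣ m. Any common multiple of 4 and 9 is a multiple of their lcm; here gcd(4, 9) = 1, so lcm(4, 9) = 4·9 = 36, so 36 ∣ m.

Both directions hold.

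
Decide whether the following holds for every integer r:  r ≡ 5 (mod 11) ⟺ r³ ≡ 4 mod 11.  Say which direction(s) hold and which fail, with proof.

[⇐] Suppose r³ ≡ 4 (mod 11). The only residue r in {0, …, 10} with r³ ≡ 4 (mod 11) is r = 5, so r ≡ 5 (mod 11).

[⇒] Suppose r ≡ 5 (mod 11). Write r = 11j + 5. Then (11j + 5)³ = 1331j³ + 1815j² + 825j + 125 = 11(121j³ + 165j² + 75j + 11) + 4, so r³ ≡ 4 (mod 11).

Equivalent; both directions hold.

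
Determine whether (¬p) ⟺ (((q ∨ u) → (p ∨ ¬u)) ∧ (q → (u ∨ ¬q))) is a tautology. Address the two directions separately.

Neither implication holds.

(→) This fails. Under p = F, q = T, u = F, the left side is true but the right side is false.

(←) This fails. Under p = T, q = F, u = F, the left side is false but the right side is true.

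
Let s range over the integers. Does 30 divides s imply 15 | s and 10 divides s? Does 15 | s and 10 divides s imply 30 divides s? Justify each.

(⇒) If 30 ∣ s, write s = 30q. Since 30 = 2·15, s = 15·(2q), so 15 ∣ s; and since 30 = 3·10, s = 10·(3q), so 10 ∣ s.

(⇐) Suppose 15 ∣ s and 10 ∣ s. Any common multiple of 15 and 10 is a multiple of their lcm; here lcm(15, 10) = 15·10/gcd(15, 10) = 150/5 = 30, so 30 ∣ s.

The biconditional holds.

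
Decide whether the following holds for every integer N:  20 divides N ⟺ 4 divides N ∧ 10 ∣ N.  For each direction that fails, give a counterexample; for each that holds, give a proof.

Both directions hold; the statement is true.

(→) If 20 ∣ N, write N = 20q. Since 20 = 5·4, N = 4·(5q), so 4 ∣ N; and since 20 = 2·10, N = 10·(2q), so 10 ∣ N.

(←) Suppose 4 ∣ N and 10 ∣ N. Any common multiple of 4 and 10 is a multiple of their lcm; here lcm(4, 10) = 4·10/gcd(4, 10) = 40/2 = 20, so 20 ∣ N.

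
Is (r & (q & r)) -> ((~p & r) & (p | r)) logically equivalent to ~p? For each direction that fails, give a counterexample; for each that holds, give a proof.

(→) This fails. Under r = F, q = F, p = T, the left side is true but the right side is false.

(←) Assume the antecedent. If r is true, the antecedent forces (r = T, q = F, p = F) or (r = T, q = T, p = F), and the consequent holds there. If r is false, the consequent reduces to true regardless of the other variables. Either way the consequent holds.

(⇒) fails; (⇐) holds.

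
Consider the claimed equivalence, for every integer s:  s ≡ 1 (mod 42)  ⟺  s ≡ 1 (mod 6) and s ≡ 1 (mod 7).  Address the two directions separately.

Forward direction. Suppose s ≡ 1 (mod 42); write s = 42j + 1. Since 6 ∣ 42, reducing mod 6 gives s ≡ 1 (mod 6); since 7 ∣ 42, reducing mod 7 gives s ≡ 1 (mod 7).

Converse. If s ≡ 1 (mod 6) and s ≡ 1 (mod 7), then by the Chinese remainder theorem s ≡ 1 (mod 42). This is exactly s ≡ 1 (mod 42).

Both directions hold.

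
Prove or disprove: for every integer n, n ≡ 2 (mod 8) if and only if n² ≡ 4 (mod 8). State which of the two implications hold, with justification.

Not equivalent: only (⇒) holds.

(⇒) Suppose n ≡ 2 (mod 8). Write n = 8j + 2. Then (8j + 2)² = 64j² + 32j + 4 = 8(8j² + 4j) + 4, so n² ≡ 4 (mod 8).

(⇐) This fails: take n = 6. Then 6² = 36 ≡ 4 (mod 8), yet 6 ≡ 6 (mod 8), not 2.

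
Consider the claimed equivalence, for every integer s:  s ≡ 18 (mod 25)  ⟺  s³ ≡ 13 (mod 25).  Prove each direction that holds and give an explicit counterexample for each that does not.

(⇒) fails and (⇐) fails.

Forward direction. This fails: take s = 18. Then 18 ≡ 18 (mod 25), but 18³ = 5832 ≡ 7 (mod 25), not 13.

Converse. This fails: take s = 17. Then 17³ = 4913 ≡ 13 (mod 25), yet 17 ≡ 17 (mod 25), not 18.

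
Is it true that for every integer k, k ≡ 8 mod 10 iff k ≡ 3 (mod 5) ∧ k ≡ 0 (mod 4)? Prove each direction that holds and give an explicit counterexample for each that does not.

Only the converse holds.

(⇒) This fails: k = 18 gives 18 ≡ 8 (mod 10) but 18 ≡ 2 (mod 4), so the conjunction on the right does not hold.

(⇐) Conversely, if k ≡ 3 (mod 5) and k ≡ 0 (mod 4), then by the Chinese remainder theorem k ≡ 8 (mod 20). Since 8 ≡ 8 (mod 10) and 10 ∣ 20, we get k ≡ 8 (mod 10).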